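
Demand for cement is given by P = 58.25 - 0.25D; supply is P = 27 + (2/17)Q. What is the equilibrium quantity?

Q* = 85

Set the two price expressions equal: 58.25 - 0.25Q = 27 + (2/17)Q.
31.25 = (25/68)Q, so Q* = 85.
P* = 58.25 − (0.25)(85) = 37.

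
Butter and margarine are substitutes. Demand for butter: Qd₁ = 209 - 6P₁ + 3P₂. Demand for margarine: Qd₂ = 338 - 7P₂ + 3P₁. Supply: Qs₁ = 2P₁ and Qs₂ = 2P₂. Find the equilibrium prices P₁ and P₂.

Market 1: 209 - 6P₁ + 3P₂ = 2P₁ → 8P₁ - 3P₂ = 209.
Market 2: 9P₂ - 3P₁ = 338.
Eliminating P₂: 9×(1) + 3×(2) gives 63P₁ = 2895, so P₁ = 965/21.
Back-substitute into (2): P₂ = (338 + 3×965/21) / 9 = 3331/63.

P₁ = 965/21, P₂ = 3331/63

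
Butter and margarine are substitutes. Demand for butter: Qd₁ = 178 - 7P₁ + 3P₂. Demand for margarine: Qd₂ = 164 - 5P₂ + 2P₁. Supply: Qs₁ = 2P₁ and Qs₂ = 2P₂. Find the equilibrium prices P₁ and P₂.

P₁ = 1738/57, P₂ = 1832/57

Market 1: 178 - 7P₁ + 3P₂ = 2P₁ → 9P₁ - 3P₂ = 178.
Market 2: 7P₂ - 2P₁ = 164.
Eliminating P₂: 7×(1) + 3×(2) gives 57P₁ = 1738, so P₁ = 1738/57.
Back-substitute into (2): P₂ = (164 + 2×1738/57) / 7 = 1832/57.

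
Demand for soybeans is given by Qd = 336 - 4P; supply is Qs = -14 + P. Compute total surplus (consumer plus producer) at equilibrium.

Total surplus = 1960

Equilibrium: 336 - 4P = -14 + P gives P* = 70, Q* = 56.
Demand choke price: P = 84; supply starts at P = 14.
CS = ½(84 − 70)(56) = 392; PS = ½(70 − 14)(56) = 1568.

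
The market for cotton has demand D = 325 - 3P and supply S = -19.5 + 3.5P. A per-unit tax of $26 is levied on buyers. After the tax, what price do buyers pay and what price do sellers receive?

Buyers pay $67, sellers receive $41

Pre-tax equilibrium: P* = 53, Q* = 166.
Tax on buyers shifts demand to D = 325 − 3(P + 26) = 247 - 3P.
247 - 3P = -19.5 + 3.5P gives seller price Ps = 41; buyers pay Pb = 41 + 26 = 67.
New quantity: Q = 325 − 3(67) = 124.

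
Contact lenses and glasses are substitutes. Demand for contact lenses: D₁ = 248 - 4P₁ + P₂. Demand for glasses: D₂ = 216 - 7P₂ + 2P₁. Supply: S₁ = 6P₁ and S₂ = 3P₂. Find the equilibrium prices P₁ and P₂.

Market 1: 248 - 4P₁ + P₂ = 6P₁ → 10P₁ - P₂ = 248.
Market 2: 10P₂ - 2P₁ = 216.
Eliminating P₂: 10×(1) + 1×(2) gives 98P₁ = 2696, so P₁ = 1348/49.
Back-substitute into (2): P₂ = (216 + 2×1348/49) / 10 = 1328/49.

P₁ = 1348/49, P₂ = 1328/49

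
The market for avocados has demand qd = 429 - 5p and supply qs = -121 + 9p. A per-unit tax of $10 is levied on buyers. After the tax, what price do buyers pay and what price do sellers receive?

Buyers pay 320/7, sellers receive 250/7

Pre-tax equilibrium: p* = 275/7, q* = 1628/7.
Tax on buyers shifts demand to qd = 429 − 5(p + 10) = 379 - 5p.
379 - 5p = -121 + 9p gives seller price ps = 250/7; buyers pay pb = 250/7 + 10 = 320/7.
New quantity: q = 429 − 5(320/7) = 1403/7.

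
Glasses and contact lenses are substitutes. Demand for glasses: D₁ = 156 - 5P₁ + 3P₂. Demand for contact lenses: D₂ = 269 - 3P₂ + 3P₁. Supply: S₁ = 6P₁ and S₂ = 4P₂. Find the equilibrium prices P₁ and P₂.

Market 1: 156 - 5P₁ + 3P₂ = 6P₁ → 11P₁ - 3P₂ = 156.
Market 2: 7P₂ - 3P₁ = 269.
Eliminating P₂: 7×(1) + 3×(2) gives 68P₁ = 1899, so P₁ = 1899/68.
Back-substitute into (2): P₂ = (269 + 3×1899/68) / 7 = 3427/68.

P₁ = 1899/68, P₂ = 3427/68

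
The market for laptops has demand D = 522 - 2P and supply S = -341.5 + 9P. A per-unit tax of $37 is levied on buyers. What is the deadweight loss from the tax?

Deadweight loss = 12321/11

Pre-tax equilibrium: P* = 78.5, Q* = 365.
Tax on buyers shifts demand to D = 522 − 2(P + 37) = 448 - 2P.
448 - 2P = -341.5 + 9P gives seller price Ps = 1579/22; buyers pay Pb = 1579/22 + 37 = 2393/22.
New quantity: Q = 522 − 2(2393/22) = 3349/11.
DWL = ½ × 37 × (365 − 3349/11) = 12321/11.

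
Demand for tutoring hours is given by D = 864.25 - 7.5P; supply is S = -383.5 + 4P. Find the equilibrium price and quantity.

P* = 108.5, Q* = 50.5

Set D = S: 864.25 - 7.5P = -383.5 + 4P.
1247.75 = 11.5P, so P* = 108.5.
Q* = 864.25 − 7.5(108.5) = 50.5.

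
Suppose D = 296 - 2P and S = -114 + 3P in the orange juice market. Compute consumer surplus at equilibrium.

Equilibrium: 296 - 2P = -114 + 3P gives P* = 82, Q* = 132.
Demand choke price (D = 0): P = 148.
CS = ½(148 − 82)(132) = 4356.

Consumer surplus = 4356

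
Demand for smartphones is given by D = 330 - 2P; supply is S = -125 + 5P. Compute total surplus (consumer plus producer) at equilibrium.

Equilibrium: 330 - 2P = -125 + 5P gives P* = 65, Q* = 200.
Demand choke price: P = 165; supply starts at P = 25.
CS = ½(165 − 65)(200) = 10000; PS = ½(65 − 25)(200) = 4000.

Total surplus = 14000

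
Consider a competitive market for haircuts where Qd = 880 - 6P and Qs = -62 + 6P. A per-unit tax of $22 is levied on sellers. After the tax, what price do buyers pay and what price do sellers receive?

Buyers pay $89.5, sellers receive $67.5

Pre-tax equilibrium: P* = 78.5, Q* = 409.
Tax on sellers shifts supply to Qs = -62 + 6(P − 22) = -194 + 6P.
880 - 6P = -194 + 6P gives buyer price Pb = 89.5; sellers receive Ps = 89.5 − 22 = 67.5.
New quantity: Q = 880 − 6(89.5) = 343.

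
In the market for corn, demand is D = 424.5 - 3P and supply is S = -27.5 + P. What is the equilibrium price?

Set D = S: 424.5 - 3P = -27.5 + P.
452 = 4P, so P* = 113.
Q* = 424.5 − 3(113) = 85.5.

P* = 113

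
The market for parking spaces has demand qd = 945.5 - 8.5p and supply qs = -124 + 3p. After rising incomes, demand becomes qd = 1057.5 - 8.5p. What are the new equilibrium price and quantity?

p' = 2363/23, q' = 4237/23

Original equilibrium: p* = 93, q* = 155.
New equilibrium: 1057.5 - 8.5p = -124 + 3p, so 1181.5 = 11.5p and p' = 2363/23; q' = 1057.5 − 8.5(2363/23) = 4237/23.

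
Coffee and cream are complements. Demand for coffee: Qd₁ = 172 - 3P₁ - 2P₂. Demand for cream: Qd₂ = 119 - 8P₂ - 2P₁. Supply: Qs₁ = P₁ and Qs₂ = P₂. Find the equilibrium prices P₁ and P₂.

P₁ = 40.9375, P₂ = 4.125

Market 1: 172 - 3P₁ - 2P₂ = P₁ → 4P₁ + 2P₂ = 172.
Market 2: 9P₂ + 2P₁ = 119.
Eliminating P₂: 9×(1) − 2×(2) gives 32P₁ = 1310, so P₁ = 40.9375.
Back-substitute into (2): P₂ = (119 − 2×40.9375) / 9 = 4.125.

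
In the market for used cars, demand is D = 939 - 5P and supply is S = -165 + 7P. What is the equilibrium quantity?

Set D = S: 939 - 5P = -165 + 7P.
1104 = 12P, so P* = 92.
Q* = 939 − 5(92) = 479.

Q* = 479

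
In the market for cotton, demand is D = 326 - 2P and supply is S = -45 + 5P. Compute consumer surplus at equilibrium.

Consumer surplus = 12100

Equilibrium: 326 - 2P = -45 + 5P gives P* = 53, Q* = 220.
Demand choke price (D = 0): P = 163.
CS = ½(163 − 53)(220) = 12100.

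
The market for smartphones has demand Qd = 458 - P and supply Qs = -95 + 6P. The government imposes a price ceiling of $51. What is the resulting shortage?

Shortage = 196

Equilibrium price would be P* = 79, so the ceiling at 51 binds.
At P = 51: Qd = 458 − 1(51) = 407, Qs = -95 + 6(51) = 211.
Shortage = 407 − 211 = 196.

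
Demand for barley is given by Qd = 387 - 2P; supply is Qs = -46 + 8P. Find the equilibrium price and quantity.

Set Qd = Qs: 387 - 2P = -46 + 8P.
433 = 10P, so P* = 43.3.
Q* = 387 − 2(43.3) = 300.4.

P* = 43.3, Q* = 300.4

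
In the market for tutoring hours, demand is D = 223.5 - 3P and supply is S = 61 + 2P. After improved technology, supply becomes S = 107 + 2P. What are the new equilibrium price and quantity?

Original equilibrium: P* = 32.5, Q* = 126.
New equilibrium: 223.5 - 3P = 107 + 2P, so 116.5 = 5P and P' = 23.3; Q' = 223.5 − 3(23.3) = 153.6.

P' = 23.3, Q' = 153.6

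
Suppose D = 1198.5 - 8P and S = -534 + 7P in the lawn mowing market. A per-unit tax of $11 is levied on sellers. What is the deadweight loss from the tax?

Pre-tax equilibrium: P* = 115.5, Q* = 274.5.
Tax on sellers shifts supply to S = -534 + 7(P − 11) = -611 + 7P.
1198.5 - 8P = -611 + 7P gives buyer price Pb = 3619/30; sellers receive Ps = 3619/30 − 11 = 3289/30.
New quantity: Q = 1198.5 − 8(3619/30) = 7003/30.
DWL = ½ × 11 × (274.5 − 7003/30) = 3388/15.

Deadweight loss = 3388/15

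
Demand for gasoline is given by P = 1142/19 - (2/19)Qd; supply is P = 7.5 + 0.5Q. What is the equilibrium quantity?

Set the two price expressions equal: 1142/19 - (2/19)Q = 7.5 + 0.5Q.
1999/38 = (23/38)Q, so Q* = 1999/23.
P* = 1142/19 − (2/19)(1999/23) = 1172/23.

Q* = 1999/23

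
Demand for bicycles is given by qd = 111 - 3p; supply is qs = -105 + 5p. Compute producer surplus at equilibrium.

Equilibrium: 111 - 3p = -105 + 5p gives p* = 27, q* = 30.
Supply starts at p = 21 (where qs = 0).
PS = ½(27 − 21)(30) = 90.

Producer surplus = 90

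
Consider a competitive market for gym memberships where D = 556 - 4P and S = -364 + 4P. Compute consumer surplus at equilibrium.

Equilibrium: 556 - 4P = -364 + 4P gives P* = 115, Q* = 96.
Demand choke price (D = 0): P = 139.
CS = ½(139 − 115)(96) = 1152.

Consumer surplus = 1152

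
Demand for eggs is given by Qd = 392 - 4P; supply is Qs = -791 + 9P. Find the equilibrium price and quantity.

P* = 91, Q* = 28

Set Qd = Qs: 392 - 4P = -791 + 9P.
1183 = 13P, so P* = 91.
Q* = 392 − 4(91) = 28.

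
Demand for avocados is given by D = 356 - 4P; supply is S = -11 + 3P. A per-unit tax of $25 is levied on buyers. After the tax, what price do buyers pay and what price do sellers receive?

Pre-tax equilibrium: P* = 367/7, Q* = 1024/7.
Tax on buyers shifts demand to D = 356 − 4(P + 25) = 256 - 4P.
256 - 4P = -11 + 3P gives seller price Ps = 267/7; buyers pay Pb = 267/7 + 25 = 442/7.
New quantity: Q = 356 − 4(442/7) = 724/7.

Buyers pay 442/7, sellers receive 267/7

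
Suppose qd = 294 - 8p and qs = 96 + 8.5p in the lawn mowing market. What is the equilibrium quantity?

q* = 198

Set qd = qs: 294 - 8p = 96 + 8.5p.
198 = 16.5p, so p* = 12.
q* = 294 − 8(12) = 198.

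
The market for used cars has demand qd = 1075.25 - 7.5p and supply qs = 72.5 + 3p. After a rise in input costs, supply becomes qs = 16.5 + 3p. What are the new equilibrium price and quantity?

Original equilibrium: p* = 95.5, q* = 359.
New equilibrium: 1075.25 - 7.5p = 16.5 + 3p, so 1058.75 = 10.5p and p' = 605/6; q' = 1075.25 − 7.5(605/6) = 319.

p' = 605/6, q' = 319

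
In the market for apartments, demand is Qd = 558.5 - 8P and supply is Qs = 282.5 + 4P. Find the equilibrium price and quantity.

Set Qd = Qs: 558.5 - 8P = 282.5 + 4P.
276 = 12P, so P* = 23.
Q* = 558.5 − 8(23) = 374.5.

P* = 23, Q* = 374.5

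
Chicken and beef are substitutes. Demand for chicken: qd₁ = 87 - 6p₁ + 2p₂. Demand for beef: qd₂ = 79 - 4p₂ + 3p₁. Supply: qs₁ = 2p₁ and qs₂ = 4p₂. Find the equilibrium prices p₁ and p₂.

Market 1: 87 - 6p₁ + 2p₂ = 2p₁ → 8p₁ - 2p₂ = 87.
Market 2: 8p₂ - 3p₁ = 79.
Eliminating p₂: 8×(1) + 2×(2) gives 58p₁ = 854, so p₁ = 427/29.
Back-substitute into (2): p₂ = (79 + 3×427/29) / 8 = 893/58.

p₁ = 427/29, p₂ = 893/58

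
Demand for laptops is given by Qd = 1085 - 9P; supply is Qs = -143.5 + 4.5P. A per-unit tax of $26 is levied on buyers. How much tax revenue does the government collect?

Pre-tax equilibrium: P* = 91, Q* = 266.
Tax on buyers shifts demand to Qd = 1085 − 9(P + 26) = 851 - 9P.
851 - 9P = -143.5 + 4.5P gives seller price Ps = 221/3; buyers pay Pb = 221/3 + 26 = 299/3.
New quantity: Q = 1085 − 9(299/3) = 188.
Revenue = 26 × 188 = 4888.

Tax revenue = 4888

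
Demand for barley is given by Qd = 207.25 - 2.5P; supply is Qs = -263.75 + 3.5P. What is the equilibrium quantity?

Set Qd = Qs: 207.25 - 2.5P = -263.75 + 3.5P.
471 = 6P, so P* = 78.5.
Q* = 207.25 − 2.5(78.5) = 11.

Q* = 11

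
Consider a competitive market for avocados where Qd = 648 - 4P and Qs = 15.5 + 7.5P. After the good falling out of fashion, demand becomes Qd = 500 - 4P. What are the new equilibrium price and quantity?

P' = 969/23, Q' = 7624/23

Original equilibrium: P* = 55, Q* = 428.
New equilibrium: 500 - 4P = 15.5 + 7.5P, so 484.5 = 11.5P and P' = 969/23; Q' = 500 − 4(969/23) = 7624/23.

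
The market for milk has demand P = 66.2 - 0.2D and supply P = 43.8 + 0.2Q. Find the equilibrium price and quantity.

Set the two price expressions equal: 66.2 - 0.2Q = 43.8 + 0.2Q.
22.4 = 0.4Q, so Q* = 56.
P* = 66.2 − (0.2)(56) = 55.

P* = 55, Q* = 56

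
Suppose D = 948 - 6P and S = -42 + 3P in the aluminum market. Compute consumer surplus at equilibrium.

Equilibrium: 948 - 6P = -42 + 3P gives P* = 110, Q* = 288.
Demand choke price (D = 0): P = 158.
CS = ½(158 − 110)(288) = 6912.

Consumer surplus = 6912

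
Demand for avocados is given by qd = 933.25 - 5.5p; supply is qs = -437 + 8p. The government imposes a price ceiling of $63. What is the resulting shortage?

Shortage = 519.75

Equilibrium price would be p* = 101.5, so the ceiling at 63 binds.
At p = 63: qd = 933.25 − 5.5(63) = 586.75, qs = -437 + 8(63) = 67.
Shortage = 586.75 − 67 = 519.75.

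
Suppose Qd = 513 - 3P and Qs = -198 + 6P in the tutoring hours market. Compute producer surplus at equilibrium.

Producer surplus = 6348

Equilibrium: 513 - 3P = -198 + 6P gives P* = 79, Q* = 276.
Supply starts at P = 33 (where Qs = 0).
PS = ½(79 − 33)(276) = 6348.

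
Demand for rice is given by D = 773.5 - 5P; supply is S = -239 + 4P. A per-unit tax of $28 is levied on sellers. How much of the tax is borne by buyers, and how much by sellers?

Pre-tax equilibrium: P* = 112.5, Q* = 211.
Tax on sellers shifts supply to S = -239 + 4(P − 28) = -351 + 4P.
773.5 - 5P = -351 + 4P gives buyer price Pb = 2249/18; sellers receive Ps = 2249/18 − 28 = 1745/18.
New quantity: Q = 773.5 − 5(2249/18) = 1339/9.
Buyer burden = 2249/18 − 112.5 = 112/9; seller burden = 112.5 − 1745/18 = 140/9.

Buyers bear 112/9, sellers bear 140/9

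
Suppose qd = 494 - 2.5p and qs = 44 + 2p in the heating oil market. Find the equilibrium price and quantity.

p* = 100, q* = 244

Set qd = qs: 494 - 2.5p = 44 + 2p.
450 = 4.5p, so p* = 100.
q* = 494 − 2.5(100) = 244.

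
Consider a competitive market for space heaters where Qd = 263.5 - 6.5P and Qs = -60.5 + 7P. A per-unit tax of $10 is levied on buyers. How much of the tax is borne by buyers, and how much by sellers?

Pre-tax equilibrium: P* = 24, Q* = 107.5.
Tax on buyers shifts demand to Qd = 263.5 − 6.5(P + 10) = 198.5 - 6.5P.
198.5 - 6.5P = -60.5 + 7P gives seller price Ps = 518/27; buyers pay Pb = 518/27 + 10 = 788/27.
New quantity: Q = 263.5 − 6.5(788/27) = 3985/54.
Buyer burden = 788/27 − 24 = 140/27; seller burden = 24 − 518/27 = 130/27.

Buyers bear 140/27, sellers bear 130/27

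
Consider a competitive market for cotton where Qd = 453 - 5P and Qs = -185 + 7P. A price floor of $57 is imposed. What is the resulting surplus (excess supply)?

Surplus = 46

Equilibrium price would be P* = 319/6, so the floor at 57 binds.
At P = 57: Qd = 168, Qs = 214.
Surplus = 214 − 168 = 46.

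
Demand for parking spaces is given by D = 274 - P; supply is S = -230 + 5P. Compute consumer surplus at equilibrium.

Equilibrium: 274 - P = -230 + 5P gives P* = 84, Q* = 190.
Demand choke price (D = 0): P = 274.
CS = ½(274 − 84)(190) = 18050.

Consumer surplus = 18050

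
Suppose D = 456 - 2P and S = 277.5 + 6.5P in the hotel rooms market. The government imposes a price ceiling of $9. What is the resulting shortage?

Shortage = 102

Equilibrium price would be P* = 21, so the ceiling at 9 binds.
At P = 9: D = 456 − 2(9) = 438, S = 277.5 + 6.5(9) = 336.
Shortage = 438 − 336 = 102.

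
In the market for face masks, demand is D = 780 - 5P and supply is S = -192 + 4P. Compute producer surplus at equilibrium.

Equilibrium: 780 - 5P = -192 + 4P gives P* = 108, Q* = 240.
Supply starts at P = 48 (where S = 0).
PS = ½(108 − 48)(240) = 7200.

Producer surplus = 7200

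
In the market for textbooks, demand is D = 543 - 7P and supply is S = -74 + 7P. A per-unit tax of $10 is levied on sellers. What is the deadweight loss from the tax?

Deadweight loss = 175

Pre-tax equilibrium: P* = 617/14, Q* = 234.5.
Tax on sellers shifts supply to S = -74 + 7(P − 10) = -144 + 7P.
543 - 7P = -144 + 7P gives buyer price Pb = 687/14; sellers receive Ps = 687/14 − 10 = 547/14.
New quantity: Q = 543 − 7(687/14) = 199.5.
DWL = ½ × 10 × (234.5 − 199.5) = 175.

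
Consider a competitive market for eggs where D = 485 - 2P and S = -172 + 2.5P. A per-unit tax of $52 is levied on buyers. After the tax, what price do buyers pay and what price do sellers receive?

Buyers pay 1574/9, sellers receive 1106/9

Pre-tax equilibrium: P* = 146, Q* = 193.
Tax on buyers shifts demand to D = 485 − 2(P + 52) = 381 - 2P.
381 - 2P = -172 + 2.5P gives seller price Ps = 1106/9; buyers pay Pb = 1106/9 + 52 = 1574/9.
New quantity: Q = 485 − 2(1574/9) = 1217/9.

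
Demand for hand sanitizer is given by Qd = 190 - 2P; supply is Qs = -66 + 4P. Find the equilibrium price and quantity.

Set Qd = Qs: 190 - 2P = -66 + 4P.
256 = 6P, so P* = 128/3.
Q* = 190 − 2(128/3) = 314/3.

P* = 128/3, Q* = 314/3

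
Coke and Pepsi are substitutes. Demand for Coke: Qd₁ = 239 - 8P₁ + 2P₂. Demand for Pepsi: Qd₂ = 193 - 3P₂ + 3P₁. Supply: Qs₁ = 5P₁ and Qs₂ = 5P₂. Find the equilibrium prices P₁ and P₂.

P₁ = 1149/49, P₂ = 1613/49

Market 1: 239 - 8P₁ + 2P₂ = 5P₁ → 13P₁ - 2P₂ = 239.
Market 2: 8P₂ - 3P₁ = 193.
Eliminating P₂: 8×(1) + 2×(2) gives 98P₁ = 2298, so P₁ = 1149/49.
Back-substitute into (2): P₂ = (193 + 3×1149/49) / 8 = 1613/49.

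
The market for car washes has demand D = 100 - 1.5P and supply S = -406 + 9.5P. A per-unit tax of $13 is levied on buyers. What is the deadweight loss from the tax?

Deadweight loss = 9633/88

Pre-tax equilibrium: P* = 46, Q* = 31.
Tax on buyers shifts demand to D = 100 − 1.5(P + 13) = 80.5 - 1.5P.
80.5 - 1.5P = -406 + 9.5P gives seller price Ps = 973/22; buyers pay Pb = 973/22 + 13 = 1259/22.
New quantity: Q = 100 − 1.5(1259/22) = 623/44.
DWL = ½ × 13 × (31 − 623/44) = 9633/88.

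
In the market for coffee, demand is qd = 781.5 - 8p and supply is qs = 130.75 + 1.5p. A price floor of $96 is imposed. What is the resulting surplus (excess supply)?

Surplus = 261.25

Equilibrium price would be p* = 68.5, so the floor at 96 binds.
At p = 96: qd = 13.5, qs = 274.75.
Surplus = 274.75 − 13.5 = 261.25.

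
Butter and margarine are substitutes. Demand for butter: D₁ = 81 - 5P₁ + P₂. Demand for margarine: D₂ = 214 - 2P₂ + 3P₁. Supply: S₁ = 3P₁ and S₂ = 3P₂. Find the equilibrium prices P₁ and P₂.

P₁ = 619/37, P₂ = 1955/37

Market 1: 81 - 5P₁ + P₂ = 3P₁ → 8P₁ - P₂ = 81.
Market 2: 5P₂ - 3P₁ = 214.
Eliminating P₂: 5×(1) + 1×(2) gives 37P₁ = 619, so P₁ = 619/37.
Back-substitute into (2): P₂ = (214 + 3×619/37) / 5 = 1955/37.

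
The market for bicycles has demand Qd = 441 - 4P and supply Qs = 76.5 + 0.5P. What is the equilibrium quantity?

Set Qd = Qs: 441 - 4P = 76.5 + 0.5P.
364.5 = 4.5P, so P* = 81.
Q* = 441 − 4(81) = 117.

Q* = 117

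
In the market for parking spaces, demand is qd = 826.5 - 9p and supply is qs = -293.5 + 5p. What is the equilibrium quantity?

Set qd = qs: 826.5 - 9p = -293.5 + 5p.
1120 = 14p, so p* = 80.
q* = 826.5 − 9(80) = 106.5.

q* = 106.5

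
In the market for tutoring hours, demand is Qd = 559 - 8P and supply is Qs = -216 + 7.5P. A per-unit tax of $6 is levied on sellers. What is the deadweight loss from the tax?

Deadweight loss = 2160/31

Pre-tax equilibrium: P* = 50, Q* = 159.
Tax on sellers shifts supply to Qs = -216 + 7.5(P − 6) = -261 + 7.5P.
559 - 8P = -261 + 7.5P gives buyer price Pb = 1640/31; sellers receive Ps = 1640/31 − 6 = 1454/31.
New quantity: Q = 559 − 8(1640/31) = 4209/31.
DWL = ½ × 6 × (159 − 4209/31) = 2160/31.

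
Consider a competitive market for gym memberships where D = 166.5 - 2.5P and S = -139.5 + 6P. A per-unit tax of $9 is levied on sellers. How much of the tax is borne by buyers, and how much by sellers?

Pre-tax equilibrium: P* = 36, Q* = 76.5.
Tax on sellers shifts supply to S = -139.5 + 6(P − 9) = -193.5 + 6P.
166.5 - 2.5P = -193.5 + 6P gives buyer price Pb = 720/17; sellers receive Ps = 720/17 − 9 = 567/17.
New quantity: Q = 166.5 − 2.5(720/17) = 2061/34.
Buyer burden = 720/17 − 36 = 108/17; seller burden = 36 − 567/17 = 45/17.

Buyers bear 108/17, sellers bear 45/17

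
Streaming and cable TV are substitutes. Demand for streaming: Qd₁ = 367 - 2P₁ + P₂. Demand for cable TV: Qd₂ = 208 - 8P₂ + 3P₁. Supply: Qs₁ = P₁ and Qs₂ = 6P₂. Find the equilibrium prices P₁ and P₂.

Market 1: 367 - 2P₁ + P₂ = P₁ → 3P₁ - P₂ = 367.
Market 2: 14P₂ - 3P₁ = 208.
Eliminating P₂: 14×(1) + 1×(2) gives 39P₁ = 5346, so P₁ = 1782/13.
Back-substitute into (2): P₂ = (208 + 3×1782/13) / 14 = 575/13.

P₁ = 1782/13, P₂ = 575/13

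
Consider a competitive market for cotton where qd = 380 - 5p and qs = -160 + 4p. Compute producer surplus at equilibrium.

Producer surplus = 800

Equilibrium: 380 - 5p = -160 + 4p gives p* = 60, q* = 80.
Supply starts at p = 40 (where qs = 0).
PS = ½(60 − 40)(80) = 800.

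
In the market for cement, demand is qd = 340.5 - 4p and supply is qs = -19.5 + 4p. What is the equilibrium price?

Set qd = qs: 340.5 - 4p = -19.5 + 4p.
360 = 8p, so p* = 45.
q* = 340.5 − 4(45) = 160.5.

p* = 45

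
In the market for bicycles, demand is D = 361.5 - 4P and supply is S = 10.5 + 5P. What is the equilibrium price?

Set D = S: 361.5 - 4P = 10.5 + 5P.
351 = 9P, so P* = 39.
Q* = 361.5 − 4(39) = 205.5.

P* = 39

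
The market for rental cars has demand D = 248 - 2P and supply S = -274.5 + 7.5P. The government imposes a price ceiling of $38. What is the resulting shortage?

Equilibrium price would be P* = 55, so the ceiling at 38 binds.
At P = 38: D = 248 − 2(38) = 172, S = -274.5 + 7.5(38) = 10.5.
Shortage = 172 − 10.5 = 161.5.

Shortage = 161.5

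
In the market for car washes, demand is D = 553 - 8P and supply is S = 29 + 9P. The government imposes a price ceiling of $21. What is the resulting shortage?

Equilibrium price would be P* = 524/17, so the ceiling at 21 binds.
At P = 21: D = 553 − 8(21) = 385, S = 29 + 9(21) = 218.
Shortage = 385 − 218 = 167.

Shortage = 167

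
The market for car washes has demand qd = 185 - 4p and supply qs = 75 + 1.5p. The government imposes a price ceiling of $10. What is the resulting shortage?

Equilibrium price would be p* = 20, so the ceiling at 10 binds.
At p = 10: qd = 185 − 4(10) = 145, qs = 75 + 1.5(10) = 90.
Shortage = 145 − 90 = 55.

Shortage = 55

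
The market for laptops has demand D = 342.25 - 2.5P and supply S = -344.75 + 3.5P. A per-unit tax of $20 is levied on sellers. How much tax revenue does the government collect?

Pre-tax equilibrium: P* = 114.5, Q* = 56.
Tax on sellers shifts supply to S = -344.75 + 3.5(P − 20) = -414.75 + 3.5P.
342.25 - 2.5P = -414.75 + 3.5P gives buyer price Pb = 757/6; sellers receive Ps = 757/6 − 20 = 637/6.
New quantity: Q = 342.25 − 2.5(757/6) = 161/6.
Revenue = 20 × 161/6 = 1610/3.

Tax revenue = 1610/3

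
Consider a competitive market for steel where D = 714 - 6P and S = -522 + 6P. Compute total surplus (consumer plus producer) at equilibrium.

Equilibrium: 714 - 6P = -522 + 6P gives P* = 103, Q* = 96.
Demand choke price: P = 119; supply starts at P = 87.
CS = ½(119 − 103)(96) = 768; PS = ½(103 − 87)(96) = 768.

Total surplus = 1536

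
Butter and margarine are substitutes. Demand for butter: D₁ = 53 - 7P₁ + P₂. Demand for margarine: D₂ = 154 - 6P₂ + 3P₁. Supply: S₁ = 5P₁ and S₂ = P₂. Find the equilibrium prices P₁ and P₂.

Market 1: 53 - 7P₁ + P₂ = 5P₁ → 12P₁ - P₂ = 53.
Market 2: 7P₂ - 3P₁ = 154.
Eliminating P₂: 7×(1) + 1×(2) gives 81P₁ = 525, so P₁ = 175/27.
Back-substitute into (2): P₂ = (154 + 3×175/27) / 7 = 223/9.

P₁ = 175/27, P₂ = 223/9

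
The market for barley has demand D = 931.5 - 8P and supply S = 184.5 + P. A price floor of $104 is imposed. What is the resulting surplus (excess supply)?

Equilibrium price would be P* = 83, so the floor at 104 binds.
At P = 104: D = 99.5, S = 288.5.
Surplus = 288.5 − 99.5 = 189.

Surplus = 189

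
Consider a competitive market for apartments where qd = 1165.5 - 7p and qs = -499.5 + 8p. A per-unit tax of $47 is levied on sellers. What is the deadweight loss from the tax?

Deadweight loss = 61852/15

Pre-tax equilibrium: p* = 111, q* = 388.5.
Tax on sellers shifts supply to qs = -499.5 + 8(p − 47) = -875.5 + 8p.
1165.5 - 7p = -875.5 + 8p gives buyer price pb = 2041/15; sellers receive ps = 2041/15 − 47 = 1336/15.
New quantity: q = 1165.5 − 7(2041/15) = 6391/30.
DWL = ½ × 47 × (388.5 − 6391/30) = 61852/15.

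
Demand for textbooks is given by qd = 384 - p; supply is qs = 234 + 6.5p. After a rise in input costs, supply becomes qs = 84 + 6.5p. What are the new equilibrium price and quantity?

p' = 40, q' = 344

Original equilibrium: p* = 20, q* = 364.
New equilibrium: 384 - p = 84 + 6.5p, so 300 = 7.5p and p' = 40; q' = 384 − 1(40) = 344.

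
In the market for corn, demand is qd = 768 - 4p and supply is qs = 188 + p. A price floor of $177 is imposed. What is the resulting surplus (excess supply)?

Surplus = 305

Equilibrium price would be p* = 116, so the floor at 177 binds.
At p = 177: qd = 60, qs = 365.
Surplus = 365 − 60 = 305.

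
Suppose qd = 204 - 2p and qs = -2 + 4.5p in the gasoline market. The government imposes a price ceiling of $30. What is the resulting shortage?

Equilibrium price would be p* = 412/13, so the ceiling at 30 binds.
At p = 30: qd = 204 − 2(30) = 144, qs = -2 + 4.5(30) = 133.
Shortage = 144 − 133 = 11.

Shortage = 11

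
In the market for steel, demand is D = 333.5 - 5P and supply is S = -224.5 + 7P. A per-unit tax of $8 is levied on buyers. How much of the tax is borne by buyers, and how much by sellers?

Buyers bear 14/3, sellers bear 10/3

Pre-tax equilibrium: P* = 46.5, Q* = 101.
Tax on buyers shifts demand to D = 333.5 − 5(P + 8) = 293.5 - 5P.
293.5 - 5P = -224.5 + 7P gives seller price Ps = 259/6; buyers pay Pb = 259/6 + 8 = 307/6.
New quantity: Q = 333.5 − 5(307/6) = 233/3.
Buyer burden = 307/6 − 46.5 = 14/3; seller burden = 46.5 − 259/6 = 10/3.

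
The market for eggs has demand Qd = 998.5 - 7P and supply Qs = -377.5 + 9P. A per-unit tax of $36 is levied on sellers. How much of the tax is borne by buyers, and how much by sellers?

Pre-tax equilibrium: P* = 86, Q* = 396.5.
Tax on sellers shifts supply to Qs = -377.5 + 9(P − 36) = -701.5 + 9P.
998.5 - 7P = -701.5 + 9P gives buyer price Pb = 106.25; sellers receive Ps = 106.25 − 36 = 70.25.
New quantity: Q = 998.5 − 7(106.25) = 254.75.
Buyer burden = 106.25 − 86 = 20.25; seller burden = 86 − 70.25 = 15.75.

Buyers bear $20.25, sellers bear $15.75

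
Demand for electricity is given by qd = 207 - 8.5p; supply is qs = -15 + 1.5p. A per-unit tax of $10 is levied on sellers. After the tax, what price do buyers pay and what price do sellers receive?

Buyers pay $23.7, sellers receive $13.7

Pre-tax equilibrium: p* = 22.2, q* = 18.3.
Tax on sellers shifts supply to qs = -15 + 1.5(p − 10) = -30 + 1.5p.
207 - 8.5p = -30 + 1.5p gives buyer price pb = 23.7; sellers receive ps = 23.7 − 10 = 13.7.
New quantity: q = 207 − 8.5(23.7) = 5.55.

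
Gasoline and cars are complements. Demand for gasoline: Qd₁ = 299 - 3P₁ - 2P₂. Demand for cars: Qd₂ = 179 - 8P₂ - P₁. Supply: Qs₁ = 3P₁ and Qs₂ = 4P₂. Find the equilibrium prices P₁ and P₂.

P₁ = 323/7, P₂ = 155/14

Market 1: 299 - 3P₁ - 2P₂ = 3P₁ → 6P₁ + 2P₂ = 299.
Market 2: 12P₂ + P₁ = 179.
Eliminating P₂: 12×(1) − 2×(2) gives 70P₁ = 3230, so P₁ = 323/7.
Back-substitute into (2): P₂ = (179 − 1×323/7) / 12 = 155/14.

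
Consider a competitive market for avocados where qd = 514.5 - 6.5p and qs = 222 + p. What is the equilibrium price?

p* = 39

Set qd = qs: 514.5 - 6.5p = 222 + p.
292.5 = 7.5p, so p* = 39.
q* = 514.5 − 6.5(39) = 261.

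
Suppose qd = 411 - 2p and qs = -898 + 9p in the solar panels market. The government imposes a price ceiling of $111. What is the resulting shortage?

Shortage = 88

Equilibrium price would be p* = 119, so the ceiling at 111 binds.
At p = 111: qd = 411 − 2(111) = 189, qs = -898 + 9(111) = 101.
Shortage = 189 − 101 = 88.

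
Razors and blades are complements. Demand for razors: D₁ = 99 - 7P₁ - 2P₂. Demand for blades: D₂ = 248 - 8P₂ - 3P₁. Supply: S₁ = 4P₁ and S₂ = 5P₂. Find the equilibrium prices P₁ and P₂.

Market 1: 99 - 7P₁ - 2P₂ = 4P₁ → 11P₁ + 2P₂ = 99.
Market 2: 13P₂ + 3P₁ = 248.
Eliminating P₂: 13×(1) − 2×(2) gives 137P₁ = 791, so P₁ = 791/137.
Back-substitute into (2): P₂ = (248 − 3×791/137) / 13 = 2431/137.

P₁ = 791/137, P₂ = 2431/137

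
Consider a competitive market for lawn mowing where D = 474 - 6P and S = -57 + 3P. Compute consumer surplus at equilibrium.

Equilibrium: 474 - 6P = -57 + 3P gives P* = 59, Q* = 120.
Demand choke price (D = 0): P = 79.
CS = ½(79 − 59)(120) = 1200.

Consumer surplus = 1200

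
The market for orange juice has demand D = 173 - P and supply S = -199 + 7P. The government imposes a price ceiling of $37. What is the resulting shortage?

Shortage = 76

Equilibrium price would be P* = 46.5, so the ceiling at 37 binds.
At P = 37: D = 173 − 1(37) = 136, S = -199 + 7(37) = 60.
Shortage = 136 − 60 = 76.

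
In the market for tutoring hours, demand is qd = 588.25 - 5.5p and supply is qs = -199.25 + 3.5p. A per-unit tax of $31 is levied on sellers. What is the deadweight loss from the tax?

Pre-tax equilibrium: p* = 87.5, q* = 107.
Tax on sellers shifts supply to qs = -199.25 + 3.5(p − 31) = -307.75 + 3.5p.
588.25 - 5.5p = -307.75 + 3.5p gives buyer price pb = 896/9; sellers receive ps = 896/9 − 31 = 617/9.
New quantity: q = 588.25 − 5.5(896/9) = 1465/36.
DWL = ½ × 31 × (107 − 1465/36) = 73997/72.

Deadweight loss = 73997/72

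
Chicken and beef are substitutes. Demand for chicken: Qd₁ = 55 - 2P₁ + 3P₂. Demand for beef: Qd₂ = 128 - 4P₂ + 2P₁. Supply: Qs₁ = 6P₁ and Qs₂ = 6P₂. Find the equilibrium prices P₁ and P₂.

Market 1: 55 - 2P₁ + 3P₂ = 6P₁ → 8P₁ - 3P₂ = 55.
Market 2: 10P₂ - 2P₁ = 128.
Eliminating P₂: 10×(1) + 3×(2) gives 74P₁ = 934, so P₁ = 467/37.
Back-substitute into (2): P₂ = (128 + 2×467/37) / 10 = 567/37.

P₁ = 467/37, P₂ = 567/37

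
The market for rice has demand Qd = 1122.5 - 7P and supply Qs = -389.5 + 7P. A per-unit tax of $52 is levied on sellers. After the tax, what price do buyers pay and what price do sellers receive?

Buyers pay $134, sellers receive $82

Pre-tax equilibrium: P* = 108, Q* = 366.5.
Tax on sellers shifts supply to Qs = -389.5 + 7(P − 52) = -753.5 + 7P.
1122.5 - 7P = -753.5 + 7P gives buyer price Pb = 134; sellers receive Ps = 134 − 52 = 82.
New quantity: Q = 1122.5 − 7(134) = 184.5.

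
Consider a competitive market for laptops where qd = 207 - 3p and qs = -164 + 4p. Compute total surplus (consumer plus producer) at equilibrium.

Total surplus = 672

Equilibrium: 207 - 3p = -164 + 4p gives p* = 53, q* = 48.
Demand choke price: p = 69; supply starts at p = 41.
CS = ½(69 − 53)(48) = 384; PS = ½(53 − 41)(48) = 288.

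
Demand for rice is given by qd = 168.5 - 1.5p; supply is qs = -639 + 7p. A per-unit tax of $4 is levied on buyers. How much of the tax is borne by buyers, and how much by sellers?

Buyers bear 56/17, sellers bear 12/17

Pre-tax equilibrium: p* = 95, q* = 26.
Tax on buyers shifts demand to qd = 168.5 − 1.5(p + 4) = 162.5 - 1.5p.
162.5 - 1.5p = -639 + 7p gives seller price ps = 1603/17; buyers pay pb = 1603/17 + 4 = 1671/17.
New quantity: q = 168.5 − 1.5(1671/17) = 358/17.
Buyer burden = 1671/17 − 95 = 56/17; seller burden = 95 − 1603/17 = 12/17.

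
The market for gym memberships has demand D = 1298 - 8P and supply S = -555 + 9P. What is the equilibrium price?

Set D = S: 1298 - 8P = -555 + 9P.
1853 = 17P, so P* = 109.
Q* = 1298 − 8(109) = 426.

P* = 109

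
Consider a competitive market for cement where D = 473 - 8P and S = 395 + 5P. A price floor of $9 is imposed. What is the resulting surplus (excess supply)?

Surplus = 39

Equilibrium price would be P* = 6, so the floor at 9 binds.
At P = 9: D = 401, S = 440.
Surplus = 440 − 401 = 39.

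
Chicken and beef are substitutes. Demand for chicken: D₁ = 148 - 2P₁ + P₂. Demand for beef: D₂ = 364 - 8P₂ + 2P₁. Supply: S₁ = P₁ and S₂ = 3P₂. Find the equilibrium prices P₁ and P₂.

Market 1: 148 - 2P₁ + P₂ = P₁ → 3P₁ - P₂ = 148.
Market 2: 11P₂ - 2P₁ = 364.
Eliminating P₂: 11×(1) + 1×(2) gives 31P₁ = 1992, so P₁ = 1992/31.
Back-substitute into (2): P₂ = (364 + 2×1992/31) / 11 = 1388/31.

P₁ = 1992/31, P₂ = 1388/31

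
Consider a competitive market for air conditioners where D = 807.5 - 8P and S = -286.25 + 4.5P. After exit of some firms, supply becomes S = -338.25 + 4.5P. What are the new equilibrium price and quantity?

P' = 91.66, Q' = 74.22

Original equilibrium: P* = 87.5, Q* = 107.5.
New equilibrium: 807.5 - 8P = -338.25 + 4.5P, so 1145.75 = 12.5P and P' = 91.66; Q' = 807.5 − 8(91.66) = 74.22.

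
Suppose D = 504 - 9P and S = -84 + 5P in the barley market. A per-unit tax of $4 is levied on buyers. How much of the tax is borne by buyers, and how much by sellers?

Pre-tax equilibrium: P* = 42, Q* = 126.
Tax on buyers shifts demand to D = 504 − 9(P + 4) = 468 - 9P.
468 - 9P = -84 + 5P gives seller price Ps = 276/7; buyers pay Pb = 276/7 + 4 = 304/7.
New quantity: Q = 504 − 9(304/7) = 792/7.
Buyer burden = 304/7 − 42 = 10/7; seller burden = 42 − 276/7 = 18/7.

Buyers bear 10/7, sellers bear 18/7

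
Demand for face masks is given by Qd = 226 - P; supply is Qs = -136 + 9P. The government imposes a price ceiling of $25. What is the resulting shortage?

Shortage = 112

Equilibrium price would be P* = 36.2, so the ceiling at 25 binds.
At P = 25: Qd = 226 − 1(25) = 201, Qs = -136 + 9(25) = 89.
Shortage = 201 − 89 = 112.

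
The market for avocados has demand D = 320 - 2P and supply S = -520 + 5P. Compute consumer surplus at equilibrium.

Consumer surplus = 1600

Equilibrium: 320 - 2P = -520 + 5P gives P* = 120, Q* = 80.
Demand choke price (D = 0): P = 160.
CS = ½(160 − 120)(80) = 1600.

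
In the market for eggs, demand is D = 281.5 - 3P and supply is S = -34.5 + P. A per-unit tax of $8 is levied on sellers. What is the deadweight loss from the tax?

Deadweight loss = 24

Pre-tax equilibrium: P* = 79, Q* = 44.5.
Tax on sellers shifts supply to S = -34.5 + 1(P − 8) = -42.5 + P.
281.5 - 3P = -42.5 + P gives buyer price Pb = 81; sellers receive Ps = 81 − 8 = 73.
New quantity: Q = 281.5 − 3(81) = 38.5.
DWL = ½ × 8 × (44.5 − 38.5) = 24.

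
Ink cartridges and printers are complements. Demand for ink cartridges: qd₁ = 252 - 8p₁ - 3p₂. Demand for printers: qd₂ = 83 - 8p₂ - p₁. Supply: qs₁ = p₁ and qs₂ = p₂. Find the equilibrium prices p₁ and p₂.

Market 1: 252 - 8p₁ - 3p₂ = p₁ → 9p₁ + 3p₂ = 252.
Market 2: 9p₂ + p₁ = 83.
Eliminating p₂: 9×(1) − 3×(2) gives 78p₁ = 2019, so p₁ = 673/26.
Back-substitute into (2): p₂ = (83 − 1×673/26) / 9 = 165/26.

p₁ = 673/26, p₂ = 165/26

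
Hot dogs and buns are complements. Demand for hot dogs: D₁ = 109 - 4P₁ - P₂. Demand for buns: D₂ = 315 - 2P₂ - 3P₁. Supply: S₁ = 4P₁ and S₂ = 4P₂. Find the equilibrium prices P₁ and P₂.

Market 1: 109 - 4P₁ - P₂ = 4P₁ → 8P₁ + P₂ = 109.
Market 2: 6P₂ + 3P₁ = 315.
Eliminating P₂: 6×(1) − 1×(2) gives 45P₁ = 339, so P₁ = 113/15.
Back-substitute into (2): P₂ = (315 − 3×113/15) / 6 = 731/15.

P₁ = 113/15, P₂ = 731/15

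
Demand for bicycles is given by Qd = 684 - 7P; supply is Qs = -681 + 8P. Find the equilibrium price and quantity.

P* = 91, Q* = 47

Set Qd = Qs: 684 - 7P = -681 + 8P.
1365 = 15P, so P* = 91.
Q* = 684 − 7(91) = 47.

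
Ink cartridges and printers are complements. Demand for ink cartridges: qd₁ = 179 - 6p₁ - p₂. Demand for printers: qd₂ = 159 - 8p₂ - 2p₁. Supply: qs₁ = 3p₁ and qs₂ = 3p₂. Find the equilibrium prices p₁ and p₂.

Market 1: 179 - 6p₁ - p₂ = 3p₁ → 9p₁ + p₂ = 179.
Market 2: 11p₂ + 2p₁ = 159.
Eliminating p₂: 11×(1) − 1×(2) gives 97p₁ = 1810, so p₁ = 1810/97.
Back-substitute into (2): p₂ = (159 − 2×1810/97) / 11 = 1073/97.

p₁ = 1810/97, p₂ = 1073/97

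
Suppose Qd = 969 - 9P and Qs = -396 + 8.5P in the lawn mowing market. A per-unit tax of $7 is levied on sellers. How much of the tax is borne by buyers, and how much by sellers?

Pre-tax equilibrium: P* = 78, Q* = 267.
Tax on sellers shifts supply to Qs = -396 + 8.5(P − 7) = -455.5 + 8.5P.
969 - 9P = -455.5 + 8.5P gives buyer price Pb = 81.4; sellers receive Ps = 81.4 − 7 = 74.4.
New quantity: Q = 969 − 9(81.4) = 236.4.
Buyer burden = 81.4 − 78 = 3.4; seller burden = 78 − 74.4 = 3.6.

Buyers bear $3.4, sellers bear $3.6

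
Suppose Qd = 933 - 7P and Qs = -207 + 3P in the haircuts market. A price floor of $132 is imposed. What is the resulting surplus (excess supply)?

Surplus = 180

Equilibrium price would be P* = 114, so the floor at 132 binds.
At P = 132: Qd = 9, Qs = 189.
Surplus = 189 − 9 = 180.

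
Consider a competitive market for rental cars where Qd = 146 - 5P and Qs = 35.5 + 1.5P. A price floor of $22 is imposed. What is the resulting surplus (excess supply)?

Equilibrium price would be P* = 17, so the floor at 22 binds.
At P = 22: Qd = 36, Qs = 68.5.
Surplus = 68.5 − 36 = 32.5.

Surplus = 32.5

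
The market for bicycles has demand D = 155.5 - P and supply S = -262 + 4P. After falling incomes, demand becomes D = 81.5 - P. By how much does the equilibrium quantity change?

ΔQ = -59.2

Original equilibrium: P* = 83.5, Q* = 72.
New equilibrium: 81.5 - P = -262 + 4P, so 343.5 = 5P and P' = 68.7; Q' = 81.5 − 1(68.7) = 12.8.
Change in quantity: 12.8 − 72 = -59.2.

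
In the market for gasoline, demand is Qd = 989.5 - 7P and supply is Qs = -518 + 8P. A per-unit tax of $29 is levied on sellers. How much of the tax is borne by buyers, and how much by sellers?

Buyers bear 232/15, sellers bear 203/15

Pre-tax equilibrium: P* = 100.5, Q* = 286.
Tax on sellers shifts supply to Qs = -518 + 8(P − 29) = -750 + 8P.
989.5 - 7P = -750 + 8P gives buyer price Pb = 3479/30; sellers receive Ps = 3479/30 − 29 = 2609/30.
New quantity: Q = 989.5 − 7(3479/30) = 2666/15.
Buyer burden = 3479/30 − 100.5 = 232/15; seller burden = 100.5 − 2609/30 = 203/15.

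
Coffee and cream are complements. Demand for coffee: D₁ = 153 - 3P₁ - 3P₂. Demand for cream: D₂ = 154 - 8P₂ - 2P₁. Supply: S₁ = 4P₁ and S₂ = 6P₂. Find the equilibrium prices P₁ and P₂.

P₁ = 420/23, P₂ = 193/23

Market 1: 153 - 3P₁ - 3P₂ = 4P₁ → 7P₁ + 3P₂ = 153.
Market 2: 14P₂ + 2P₁ = 154.
Eliminating P₂: 14×(1) − 3×(2) gives 92P₁ = 1680, so P₁ = 420/23.
Back-substitute into (2): P₂ = (154 − 2×420/23) / 14 = 193/23.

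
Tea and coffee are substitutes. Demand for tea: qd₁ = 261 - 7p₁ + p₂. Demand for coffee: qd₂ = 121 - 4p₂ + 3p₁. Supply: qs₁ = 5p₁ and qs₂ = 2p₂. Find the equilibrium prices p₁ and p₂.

p₁ = 1687/69, p₂ = 745/23

Market 1: 261 - 7p₁ + p₂ = 5p₁ → 12p₁ - p₂ = 261.
Market 2: 6p₂ - 3p₁ = 121.
Eliminating p₂: 6×(1) + 1×(2) gives 69p₁ = 1687, so p₁ = 1687/69.
Back-substitute into (2): p₂ = (121 + 3×1687/69) / 6 = 745/23.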